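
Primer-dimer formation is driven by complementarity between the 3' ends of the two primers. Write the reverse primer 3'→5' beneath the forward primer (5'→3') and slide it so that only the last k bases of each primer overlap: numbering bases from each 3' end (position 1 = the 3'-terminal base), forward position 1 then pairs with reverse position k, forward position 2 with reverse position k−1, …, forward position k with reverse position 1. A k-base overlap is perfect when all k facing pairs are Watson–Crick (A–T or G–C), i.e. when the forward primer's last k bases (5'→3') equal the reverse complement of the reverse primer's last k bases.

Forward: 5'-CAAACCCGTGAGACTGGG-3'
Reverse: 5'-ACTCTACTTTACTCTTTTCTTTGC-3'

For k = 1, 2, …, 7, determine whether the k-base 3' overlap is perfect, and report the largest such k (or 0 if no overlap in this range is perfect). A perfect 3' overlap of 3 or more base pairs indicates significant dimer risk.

Longest perfect overlap: 1 complementary base pair; below the dimer-risk threshold (threshold 3).

Last 7 bases (5'→3') — forward …GACTGGG, reverse …TCTTTGC.
Reverse complement of the reverse primer's last 7 bases: GCAAAGA; its first k bases are the reverse complement of the reverse primer's last k bases, so a perfect k-base overlap needs the forward primer's last k bases to equal them.
Comparing (forward last k vs required): k=1: G vs G ✓; k=2: GG vs GC ✗; k=3: GGG vs GCA ✗; k=4: TGGG vs GCAA ✗; k=5: CTGGG vs GCAAA ✗; k=6: ACTGGG vs GCAAAG ✗; k=7: GACTGGG vs GCAAAGA ✗.
Only k = 1 is perfect, so the longest perfect 3' overlap is 1.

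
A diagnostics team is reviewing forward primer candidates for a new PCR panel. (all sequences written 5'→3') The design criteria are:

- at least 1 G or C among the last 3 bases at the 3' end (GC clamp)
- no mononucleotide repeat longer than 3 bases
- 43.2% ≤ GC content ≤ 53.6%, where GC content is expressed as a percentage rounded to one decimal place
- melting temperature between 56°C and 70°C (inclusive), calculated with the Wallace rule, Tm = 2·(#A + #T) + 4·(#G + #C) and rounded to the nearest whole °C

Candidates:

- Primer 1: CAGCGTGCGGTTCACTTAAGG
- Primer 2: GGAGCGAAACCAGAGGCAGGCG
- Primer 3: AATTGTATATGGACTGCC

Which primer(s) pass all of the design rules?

Primer 1 (21 nt, A=4 T=5 G=7 C=5): 3' end AGG has 2 G/C ✓; longest run = 2 ✓; GC 12/21 = 57.1%, outside 43.2–53.6% ✗; Tm = 2·9 + 4·12 = 66°C ✓ — fails.
Primer 2 (22 nt, A=7 T=0 G=10 C=5): 3' end GCG has 3 G/C ✓; longest run = 3 ✓; GC 15/22 = 68.2%, outside 43.2–53.6% ✗; Tm = 2·7 + 4·15 = 74°C, outside 56–70°C ✗ — fails.
Primer 3 (18 nt, A=5 T=6 G=4 C=3): 3' end GCC has 3 G/C ✓; longest run = 2 ✓; GC 7/18 = 38.9%, outside 43.2–53.6% ✗; Tm = 2·11 + 4·7 = 50°C, outside 56–70°C ✗ — fails.

None of the candidates satisfy all criteria.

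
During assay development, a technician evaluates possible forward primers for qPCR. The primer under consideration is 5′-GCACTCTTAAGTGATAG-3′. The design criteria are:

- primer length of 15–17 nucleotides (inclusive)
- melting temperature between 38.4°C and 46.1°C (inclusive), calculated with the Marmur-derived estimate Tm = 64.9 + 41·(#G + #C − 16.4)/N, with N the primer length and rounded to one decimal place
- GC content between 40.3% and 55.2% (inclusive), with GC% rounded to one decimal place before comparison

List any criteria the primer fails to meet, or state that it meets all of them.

Meets all criteria.

Base counts: A=5, T=5, G=4, C=3 (length 17).
length: length 17 ✓
Tm: Tm = 64.9 + 41·(7 − 16.4)/17 = 42.2°C ✓
GC content: GC 7/17 = 41.2% ✓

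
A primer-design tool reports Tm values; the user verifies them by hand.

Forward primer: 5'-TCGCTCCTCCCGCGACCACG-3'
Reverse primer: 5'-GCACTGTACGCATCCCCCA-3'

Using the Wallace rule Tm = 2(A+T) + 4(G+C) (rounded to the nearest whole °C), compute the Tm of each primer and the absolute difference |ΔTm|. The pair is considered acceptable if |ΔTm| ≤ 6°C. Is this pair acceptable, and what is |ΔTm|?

Forward: A=2 T=3 G=4 C=11 → Tm = 2·5 + 4·15 = 70°C.
Reverse: A=4 T=3 G=3 C=9 → Tm = 2·7 + 4·12 = 62°C.
|ΔTm| = |70 − 62| = 8°C, > 6°C.

|ΔTm| = 8°C; the pair is not acceptable.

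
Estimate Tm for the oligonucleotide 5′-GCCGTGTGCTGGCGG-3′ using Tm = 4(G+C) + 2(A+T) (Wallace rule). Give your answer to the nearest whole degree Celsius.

Base counts: A=0, T=3, G=8, C=4 (length 15).
Tm = 2·(0+3) + 4·(8+4) = 2·3 + 4·12 = 6 + 48 = 54°C.

54°C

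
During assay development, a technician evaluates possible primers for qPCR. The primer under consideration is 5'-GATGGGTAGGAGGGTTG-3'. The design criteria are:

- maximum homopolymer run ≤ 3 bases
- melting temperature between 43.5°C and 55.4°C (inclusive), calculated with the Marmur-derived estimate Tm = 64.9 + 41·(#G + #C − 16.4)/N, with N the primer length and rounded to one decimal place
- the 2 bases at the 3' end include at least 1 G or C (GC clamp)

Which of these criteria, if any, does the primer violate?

Meets all criteria.

Base counts: A=3, T=4, G=10, C=0 (length 17).
homopolymer run: longest run = 3 ✓
Tm: Tm = 64.9 + 41·(10 − 16.4)/17 = 49.5°C ✓
GC clamp: 3' end TG has 1 G/C ✓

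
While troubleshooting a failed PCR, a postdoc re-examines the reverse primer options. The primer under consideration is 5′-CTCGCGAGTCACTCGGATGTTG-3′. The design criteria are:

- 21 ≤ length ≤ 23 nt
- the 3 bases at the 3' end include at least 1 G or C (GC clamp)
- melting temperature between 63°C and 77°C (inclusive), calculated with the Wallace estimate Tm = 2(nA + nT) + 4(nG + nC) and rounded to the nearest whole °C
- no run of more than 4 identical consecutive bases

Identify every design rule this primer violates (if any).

Meets all criteria.

Base counts: A=3, T=6, G=7, C=6 (length 22).
length: length 22 ✓
GC clamp: 3' end TTG has 1 G/C ✓
Tm: Tm = 2·9 + 4·13 = 70°C ✓
homopolymer run: longest run = 2 ✓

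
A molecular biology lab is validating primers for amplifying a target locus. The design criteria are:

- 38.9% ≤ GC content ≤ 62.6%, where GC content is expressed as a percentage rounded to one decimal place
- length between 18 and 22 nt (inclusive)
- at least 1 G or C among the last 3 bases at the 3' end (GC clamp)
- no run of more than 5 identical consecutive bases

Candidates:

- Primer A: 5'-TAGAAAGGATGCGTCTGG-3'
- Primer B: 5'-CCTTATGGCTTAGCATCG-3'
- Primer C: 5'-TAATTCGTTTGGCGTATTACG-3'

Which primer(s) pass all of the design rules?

Primer A and Primer B.

Primer A (18 nt, A=5 T=4 G=7 C=2): GC 9/18 = 50.0% ✓; length 18 ✓; 3' end TGG has 2 G/C ✓; longest run = 3 ✓ — passes.
Primer B (18 nt, A=3 T=6 G=4 C=5): GC 9/18 = 50.0% ✓; length 18 ✓; 3' end TCG has 2 G/C ✓; longest run = 2 ✓ — passes.
Primer C (21 nt, A=4 T=9 G=5 C=3): GC 8/21 = 38.1%, outside 38.9–62.6% ✗; length 21 ✓; 3' end ACG has 2 G/C ✓; longest run = 3 ✓ — fails.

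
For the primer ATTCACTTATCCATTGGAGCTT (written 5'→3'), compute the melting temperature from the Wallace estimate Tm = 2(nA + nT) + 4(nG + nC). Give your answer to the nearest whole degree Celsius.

Base counts: A=5, T=9, G=3, C=5 (length 22).
Tm = 2·(5+9) + 4·(3+5) = 2·14 + 4·8 = 28 + 32 = 60°C.

60°C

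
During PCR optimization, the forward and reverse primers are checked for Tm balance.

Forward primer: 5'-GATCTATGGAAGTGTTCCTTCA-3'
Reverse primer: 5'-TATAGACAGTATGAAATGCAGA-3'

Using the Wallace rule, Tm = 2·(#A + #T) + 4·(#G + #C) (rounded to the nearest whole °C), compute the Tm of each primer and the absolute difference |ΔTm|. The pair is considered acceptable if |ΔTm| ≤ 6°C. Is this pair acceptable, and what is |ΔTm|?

|ΔTm| = 4°C; the pair is acceptable.

Forward: A=5 T=8 G=5 C=4 → Tm = 2·13 + 4·9 = 62°C.
Reverse: A=10 T=5 G=5 C=2 → Tm = 2·15 + 4·7 = 58°C.
|ΔTm| = |62 − 58| = 4°C, ≤ 6°C.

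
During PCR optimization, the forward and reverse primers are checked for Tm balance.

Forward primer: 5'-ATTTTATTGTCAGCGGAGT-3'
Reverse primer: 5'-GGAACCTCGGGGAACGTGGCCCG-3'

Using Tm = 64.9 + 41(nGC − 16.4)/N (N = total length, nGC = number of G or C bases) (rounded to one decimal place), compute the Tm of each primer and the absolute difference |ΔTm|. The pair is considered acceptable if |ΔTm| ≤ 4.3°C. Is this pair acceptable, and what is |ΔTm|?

|ΔTm| = 21.4°C; the pair is not acceptable.

Forward: G+C = 7, N = 19 → Tm = 64.9 + 41·(7 − 16.4)/19 = 44.6°C.
Reverse: G+C = 17, N = 23 → Tm = 64.9 + 41·(17 − 16.4)/23 = 66.0°C.
|ΔTm| = |44.6 − 66.0| = 21.4°C, > 4.3°C.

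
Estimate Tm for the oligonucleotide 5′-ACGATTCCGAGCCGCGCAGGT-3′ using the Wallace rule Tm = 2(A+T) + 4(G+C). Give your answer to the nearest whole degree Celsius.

Base counts: A=4, T=3, G=7, C=7 (length 21).
Tm = 2·(4+3) + 4·(7+7) = 2·7 + 4·14 = 14 + 56 = 70°C.

70°C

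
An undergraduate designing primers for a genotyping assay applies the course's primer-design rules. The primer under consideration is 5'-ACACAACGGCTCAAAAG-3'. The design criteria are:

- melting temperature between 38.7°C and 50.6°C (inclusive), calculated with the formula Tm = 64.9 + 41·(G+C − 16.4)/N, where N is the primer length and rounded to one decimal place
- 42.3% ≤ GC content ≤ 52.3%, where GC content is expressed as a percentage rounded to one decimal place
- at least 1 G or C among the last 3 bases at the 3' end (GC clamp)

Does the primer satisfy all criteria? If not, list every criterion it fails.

Base counts: A=8, T=1, G=3, C=5 (length 17).
Tm: Tm = 64.9 + 41·(8 − 16.4)/17 = 44.6°C ✓
GC content: GC 8/17 = 47.1% ✓
GC clamp: 3' end AAG has 1 G/C ✓

Meets all criteria.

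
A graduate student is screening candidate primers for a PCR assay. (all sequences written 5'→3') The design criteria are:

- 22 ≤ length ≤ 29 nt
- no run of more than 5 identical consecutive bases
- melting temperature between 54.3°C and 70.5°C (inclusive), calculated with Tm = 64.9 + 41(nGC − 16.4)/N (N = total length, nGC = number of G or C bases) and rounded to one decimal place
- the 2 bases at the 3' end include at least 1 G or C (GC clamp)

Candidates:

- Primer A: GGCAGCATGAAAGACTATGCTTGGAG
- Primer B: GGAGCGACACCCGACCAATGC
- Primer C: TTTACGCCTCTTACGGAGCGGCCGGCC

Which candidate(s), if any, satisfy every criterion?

Primer A (26 nt, A=8 T=5 G=9 C=4): length 26 ✓; longest run = 3 ✓; Tm = 64.9 + 41·(13 − 16.4)/26 = 59.5°C ✓; 3' end AG has 1 G/C ✓ — passes.
Primer B (21 nt, A=6 T=1 G=6 C=8): length 21, outside 22–29 ✗; longest run = 3 ✓; Tm = 64.9 + 41·(14 − 16.4)/21 = 60.2°C ✓; 3' end GC has 2 G/C ✓ — fails.
Primer C (27 nt, A=3 T=6 G=8 C=10): length 27 ✓; longest run = 3 ✓; Tm = 64.9 + 41·(18 − 16.4)/27 = 67.3°C ✓; 3' end CC has 2 G/C ✓ — passes.

Primer A and Primer C.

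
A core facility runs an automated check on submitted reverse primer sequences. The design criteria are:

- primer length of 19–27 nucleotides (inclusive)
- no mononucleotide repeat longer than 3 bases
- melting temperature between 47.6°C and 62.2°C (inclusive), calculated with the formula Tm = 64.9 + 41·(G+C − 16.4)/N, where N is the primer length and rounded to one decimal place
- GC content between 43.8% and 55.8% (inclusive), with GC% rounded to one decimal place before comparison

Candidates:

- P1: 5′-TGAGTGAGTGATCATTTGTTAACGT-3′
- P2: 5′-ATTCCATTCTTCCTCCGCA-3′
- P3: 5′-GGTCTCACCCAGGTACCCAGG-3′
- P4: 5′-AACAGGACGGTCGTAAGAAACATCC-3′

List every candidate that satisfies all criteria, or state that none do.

P1 (25 nt, A=6 T=10 G=7 C=2): length 25 ✓; longest run = 3 ✓; Tm = 64.9 + 41·(9 − 16.4)/25 = 52.8°C ✓; GC 9/25 = 36.0%, outside 43.8–55.8% ✗ — fails.
P2 (19 nt, A=3 T=7 G=1 C=8): length 19 ✓; longest run = 2 ✓; Tm = 64.9 + 41·(9 − 16.4)/19 = 48.9°C ✓; GC 9/19 = 47.4% ✓ — passes.
P3 (21 nt, A=4 T=3 G=6 C=8): length 21 ✓; longest run = 3 ✓; Tm = 64.9 + 41·(14 − 16.4)/21 = 60.2°C ✓; GC 14/21 = 66.7%, outside 43.8–55.8% ✗ — fails.
P4 (25 nt, A=10 T=3 G=6 C=6): length 25 ✓; longest run = 3 ✓; Tm = 64.9 + 41·(12 − 16.4)/25 = 57.7°C ✓; GC 12/25 = 48.0% ✓ — passes.

P2 and P4.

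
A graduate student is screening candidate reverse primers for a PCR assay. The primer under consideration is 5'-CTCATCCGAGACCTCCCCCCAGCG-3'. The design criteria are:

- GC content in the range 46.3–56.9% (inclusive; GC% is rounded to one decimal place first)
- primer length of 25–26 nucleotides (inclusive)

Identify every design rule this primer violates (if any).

Fails: GC content, length.

Base counts: A=4, T=3, G=4, C=13 (length 24).
GC content: GC 17/24 = 70.8%, outside 46.3–56.9% ✗
length: length 24, outside 25–26 ✗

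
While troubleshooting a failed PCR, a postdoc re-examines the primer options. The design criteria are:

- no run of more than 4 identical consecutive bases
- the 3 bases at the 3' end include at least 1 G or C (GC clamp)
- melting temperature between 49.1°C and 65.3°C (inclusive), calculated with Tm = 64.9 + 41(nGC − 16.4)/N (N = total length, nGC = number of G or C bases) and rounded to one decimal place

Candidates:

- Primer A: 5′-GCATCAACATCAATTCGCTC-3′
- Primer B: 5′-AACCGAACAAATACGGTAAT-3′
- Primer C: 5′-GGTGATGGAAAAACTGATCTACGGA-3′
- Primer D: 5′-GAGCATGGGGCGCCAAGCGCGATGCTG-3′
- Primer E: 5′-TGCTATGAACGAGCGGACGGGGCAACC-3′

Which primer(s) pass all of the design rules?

Primer A (20 nt, A=6 T=5 G=2 C=7): longest run = 2 ✓; 3' end CTC has 2 G/C ✓; Tm = 64.9 + 41·(9 − 16.4)/20 = 49.7°C ✓ — passes.
Primer B (20 nt, A=10 T=3 G=3 C=4): longest run = 3 ✓; 3' end AAT has 0 G/C, need ≥1 ✗; Tm = 64.9 + 41·(7 − 16.4)/20 = 45.6°C, outside 49.1–65.3°C ✗ — fails.
Primer C (25 nt, A=9 T=5 G=8 C=3): longest run = 5, exceeds 4 ✗; 3' end GGA has 2 G/C ✓; Tm = 64.9 + 41·(11 − 16.4)/25 = 56.0°C ✓ — fails.
Primer D (27 nt, A=5 T=3 G=12 C=7): longest run = 4 ✓; 3' end CTG has 2 G/C ✓; Tm = 64.9 + 41·(19 − 16.4)/27 = 68.8°C, outside 49.1–65.3°C ✗ — fails.
Primer E (27 nt, A=7 T=3 G=10 C=7): longest run = 4 ✓; 3' end ACC has 2 G/C ✓; Tm = 64.9 + 41·(17 − 16.4)/27 = 65.8°C, outside 49.1–65.3°C ✗ — fails.

Primer A only.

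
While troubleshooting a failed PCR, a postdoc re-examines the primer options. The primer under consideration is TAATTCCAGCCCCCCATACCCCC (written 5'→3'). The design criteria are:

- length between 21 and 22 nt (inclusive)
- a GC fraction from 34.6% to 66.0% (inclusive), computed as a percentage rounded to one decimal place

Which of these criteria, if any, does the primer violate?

Fails: length.

Base counts: A=5, T=4, G=1, C=13 (length 23).
length: length 23, outside 21–22 ✗
GC content: GC 14/23 = 60.9% ✓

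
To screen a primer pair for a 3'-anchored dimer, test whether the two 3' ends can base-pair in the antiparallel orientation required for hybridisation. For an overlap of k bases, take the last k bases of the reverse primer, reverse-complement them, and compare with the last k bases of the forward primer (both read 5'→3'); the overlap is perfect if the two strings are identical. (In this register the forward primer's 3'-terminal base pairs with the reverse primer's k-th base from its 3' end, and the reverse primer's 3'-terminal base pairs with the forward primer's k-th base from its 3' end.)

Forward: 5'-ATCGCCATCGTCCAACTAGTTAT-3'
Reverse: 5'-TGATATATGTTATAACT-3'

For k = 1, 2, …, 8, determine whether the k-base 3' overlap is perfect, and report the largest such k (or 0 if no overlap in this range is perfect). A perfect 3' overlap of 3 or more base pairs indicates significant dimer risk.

Longest perfect overlap: 6 complementary base pairs; significant dimer risk (threshold 3).

Last 8 bases (5'→3') — forward …CTAGTTAT, reverse …TTATAACT.
Reverse complement of the reverse primer's last 8 bases: AGTTATAA; its first k bases are the reverse complement of the reverse primer's last k bases, so a perfect k-base overlap needs the forward primer's last k bases to equal them.
Comparing (forward last k vs required): k=1: T vs A ✗; k=2: AT vs AG ✗; k=3: TAT vs AGT ✗; k=4: TTAT vs AGTT ✗; k=5: GTTAT vs AGTTA ✗; k=6: AGTTAT vs AGTTAT ✓; k=7: TAGTTAT vs AGTTATA ✗; k=8: CTAGTTAT vs AGTTATAA ✗.
Only k = 6 is perfect, so the longest perfect 3' overlap is 6.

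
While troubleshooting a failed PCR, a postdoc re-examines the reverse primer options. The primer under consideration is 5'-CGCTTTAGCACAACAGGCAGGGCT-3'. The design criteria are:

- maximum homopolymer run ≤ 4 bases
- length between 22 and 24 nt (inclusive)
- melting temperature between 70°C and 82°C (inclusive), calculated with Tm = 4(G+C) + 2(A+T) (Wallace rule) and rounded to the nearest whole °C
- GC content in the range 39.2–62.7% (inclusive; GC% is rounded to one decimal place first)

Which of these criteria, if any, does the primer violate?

Meets all criteria.

Base counts: A=6, T=4, G=7, C=7 (length 24).
homopolymer run: longest run = 3 ✓
length: length 24 ✓
Tm: Tm = 2·10 + 4·14 = 76°C ✓
GC content: GC 14/24 = 58.3% ✓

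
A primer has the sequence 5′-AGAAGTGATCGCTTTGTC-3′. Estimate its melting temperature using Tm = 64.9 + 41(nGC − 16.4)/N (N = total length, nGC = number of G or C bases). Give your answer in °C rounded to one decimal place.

45.8°C

Base counts: A=4, T=6, G=5, C=3; G+C = 8, N = 18.
Tm = 64.9 + 41·(8 − 16.4)/18 = 64.9 + -344.40/18 = 45.8°C.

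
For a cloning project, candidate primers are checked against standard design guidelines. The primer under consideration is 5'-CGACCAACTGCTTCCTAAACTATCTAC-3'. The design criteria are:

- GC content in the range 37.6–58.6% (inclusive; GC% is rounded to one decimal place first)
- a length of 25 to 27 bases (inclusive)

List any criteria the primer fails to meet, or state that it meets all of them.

Meets all criteria.

Base counts: A=8, T=7, G=2, C=10 (length 27).
GC content: GC 12/27 = 44.4% ✓
length: length 27 ✓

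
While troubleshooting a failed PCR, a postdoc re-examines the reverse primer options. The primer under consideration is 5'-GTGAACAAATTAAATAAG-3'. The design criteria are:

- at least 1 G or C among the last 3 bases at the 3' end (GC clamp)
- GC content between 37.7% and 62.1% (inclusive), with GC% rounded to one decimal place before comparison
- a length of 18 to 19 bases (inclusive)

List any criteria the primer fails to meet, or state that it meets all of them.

Base counts: A=10, T=4, G=3, C=1 (length 18).
GC clamp: 3' end AAG has 1 G/C ✓
GC content: GC 4/18 = 22.2%, outside 37.7–62.1% ✗
length: length 18 ✓

Fails: GC content.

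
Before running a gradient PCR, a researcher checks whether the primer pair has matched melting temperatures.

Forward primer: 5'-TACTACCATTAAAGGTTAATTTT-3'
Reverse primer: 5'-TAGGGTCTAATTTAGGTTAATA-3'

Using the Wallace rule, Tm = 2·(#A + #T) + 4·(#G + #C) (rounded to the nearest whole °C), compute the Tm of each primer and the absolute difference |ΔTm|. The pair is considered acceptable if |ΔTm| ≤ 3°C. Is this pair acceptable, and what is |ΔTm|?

|ΔTm| = 0°C; the pair is acceptable.

Forward: A=8 T=10 G=2 C=3 → Tm = 2·18 + 4·5 = 56°C.
Reverse: A=7 T=9 G=5 C=1 → Tm = 2·16 + 4·6 = 56°C.
|ΔTm| = |56 − 56| = 0°C, ≤ 3°C.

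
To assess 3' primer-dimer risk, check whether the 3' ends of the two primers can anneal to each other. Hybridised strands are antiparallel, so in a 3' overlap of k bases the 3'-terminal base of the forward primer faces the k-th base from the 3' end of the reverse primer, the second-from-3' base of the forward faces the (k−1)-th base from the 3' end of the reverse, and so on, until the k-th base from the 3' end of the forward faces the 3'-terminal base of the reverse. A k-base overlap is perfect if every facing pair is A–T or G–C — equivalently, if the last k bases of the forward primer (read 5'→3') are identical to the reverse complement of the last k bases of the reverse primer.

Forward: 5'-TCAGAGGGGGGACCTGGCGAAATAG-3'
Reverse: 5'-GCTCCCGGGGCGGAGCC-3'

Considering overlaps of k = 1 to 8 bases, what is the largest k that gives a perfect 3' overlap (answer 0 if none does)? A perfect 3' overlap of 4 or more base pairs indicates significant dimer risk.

Longest perfect overlap: 1 complementary base pair; below the dimer-risk threshold (threshold 4).

Last 8 bases (5'→3') — forward …CGAAATAG, reverse …GCGGAGCC.
Reverse complement of the reverse primer's last 8 bases: GGCTCCGC; its first k bases are the reverse complement of the reverse primer's last k bases, so a perfect k-base overlap needs the forward primer's last k bases to equal them.
Comparing (forward last k vs required): k=1: G vs G ✓; k=2: AG vs GG ✗; k=3: TAG vs GGC ✗; k=4: ATAG vs GGCT ✗; k=5: AATAG vs GGCTC ✗; k=6: AAATAG vs GGCTCC ✗; k=7: GAAATAG vs GGCTCCG ✗; k=8: CGAAATAG vs GGCTCCGC ✗.
Only k = 1 is perfect, so the longest perfect 3' overlap is 1.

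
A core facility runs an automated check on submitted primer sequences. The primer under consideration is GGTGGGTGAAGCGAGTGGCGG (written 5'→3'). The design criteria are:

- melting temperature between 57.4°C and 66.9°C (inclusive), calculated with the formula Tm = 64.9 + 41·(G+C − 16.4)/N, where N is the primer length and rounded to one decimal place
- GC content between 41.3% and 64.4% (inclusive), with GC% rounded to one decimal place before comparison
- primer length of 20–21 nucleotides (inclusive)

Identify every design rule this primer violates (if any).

Base counts: A=3, T=3, G=13, C=2 (length 21).
Tm: Tm = 64.9 + 41·(15 − 16.4)/21 = 62.2°C ✓
GC content: GC 15/21 = 71.4%, outside 41.3–64.4% ✗
length: length 21 ✓

Fails: GC content.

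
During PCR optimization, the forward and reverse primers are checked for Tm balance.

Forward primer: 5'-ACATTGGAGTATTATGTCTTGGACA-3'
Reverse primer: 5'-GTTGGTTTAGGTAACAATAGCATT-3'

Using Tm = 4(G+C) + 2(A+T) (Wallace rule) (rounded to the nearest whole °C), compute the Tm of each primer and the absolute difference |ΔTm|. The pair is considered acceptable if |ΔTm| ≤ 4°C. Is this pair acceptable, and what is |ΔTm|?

Forward: A=7 T=9 G=6 C=3 → Tm = 2·16 + 4·9 = 68°C.
Reverse: A=7 T=9 G=6 C=2 → Tm = 2·16 + 4·8 = 64°C.
|ΔTm| = |68 − 64| = 4°C, ≤ 4°C.

|ΔTm| = 4°C; the pair is acceptable.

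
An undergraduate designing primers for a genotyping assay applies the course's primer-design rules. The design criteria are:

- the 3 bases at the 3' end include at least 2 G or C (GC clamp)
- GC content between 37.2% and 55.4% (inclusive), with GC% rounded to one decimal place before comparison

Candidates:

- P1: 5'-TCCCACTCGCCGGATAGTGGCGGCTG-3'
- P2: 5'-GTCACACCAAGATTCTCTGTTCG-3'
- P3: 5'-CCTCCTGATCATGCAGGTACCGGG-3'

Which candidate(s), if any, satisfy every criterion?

P1 (26 nt, A=3 T=5 G=9 C=9): 3' end CTG has 2 G/C ✓; GC 18/26 = 69.2%, outside 37.2–55.4% ✗ — fails.
P2 (23 nt, A=5 T=7 G=4 C=7): 3' end TCG has 2 G/C ✓; GC 11/23 = 47.8% ✓ — passes.
P3 (24 nt, A=4 T=5 G=7 C=8): 3' end GGG has 3 G/C ✓; GC 15/24 = 62.5%, outside 37.2–55.4% ✗ — fails.

P2 only.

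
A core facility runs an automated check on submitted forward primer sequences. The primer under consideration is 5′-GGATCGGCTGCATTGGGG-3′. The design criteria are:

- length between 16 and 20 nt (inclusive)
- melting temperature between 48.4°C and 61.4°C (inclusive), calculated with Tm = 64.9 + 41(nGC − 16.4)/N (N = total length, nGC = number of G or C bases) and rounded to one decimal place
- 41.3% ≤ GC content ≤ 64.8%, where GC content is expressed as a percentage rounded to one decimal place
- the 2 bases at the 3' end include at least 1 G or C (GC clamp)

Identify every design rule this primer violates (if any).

Base counts: A=2, T=4, G=9, C=3 (length 18).
length: length 18 ✓
Tm: Tm = 64.9 + 41·(12 − 16.4)/18 = 54.9°C ✓
GC content: GC 12/18 = 66.7%, outside 41.3–64.8% ✗
GC clamp: 3' end GG has 2 G/C ✓

Fails: GC content.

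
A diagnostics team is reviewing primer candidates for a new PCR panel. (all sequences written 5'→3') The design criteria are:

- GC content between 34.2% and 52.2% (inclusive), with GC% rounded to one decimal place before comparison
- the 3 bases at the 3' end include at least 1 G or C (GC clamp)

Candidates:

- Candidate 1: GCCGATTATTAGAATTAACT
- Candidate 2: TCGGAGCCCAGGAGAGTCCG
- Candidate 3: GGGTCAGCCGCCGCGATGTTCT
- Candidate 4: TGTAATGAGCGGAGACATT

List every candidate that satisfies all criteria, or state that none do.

None of the candidates satisfy all criteria.

Candidate 1 (20 nt, A=7 T=7 G=3 C=3): GC 6/20 = 30.0%, outside 34.2–52.2% ✗; 3' end ACT has 1 G/C ✓ — fails.
Candidate 2 (20 nt, A=4 T=2 G=8 C=6): GC 14/20 = 70.0%, outside 34.2–52.2% ✗; 3' end CCG has 3 G/C ✓ — fails.
Candidate 3 (22 nt, A=2 T=5 G=8 C=7): GC 15/22 = 68.2%, outside 34.2–52.2% ✗; 3' end TCT has 1 G/C ✓ — fails.
Candidate 4 (19 nt, A=6 T=5 G=6 C=2): GC 8/19 = 42.1% ✓; 3' end ATT has 0 G/C, need ≥1 ✗ — fails.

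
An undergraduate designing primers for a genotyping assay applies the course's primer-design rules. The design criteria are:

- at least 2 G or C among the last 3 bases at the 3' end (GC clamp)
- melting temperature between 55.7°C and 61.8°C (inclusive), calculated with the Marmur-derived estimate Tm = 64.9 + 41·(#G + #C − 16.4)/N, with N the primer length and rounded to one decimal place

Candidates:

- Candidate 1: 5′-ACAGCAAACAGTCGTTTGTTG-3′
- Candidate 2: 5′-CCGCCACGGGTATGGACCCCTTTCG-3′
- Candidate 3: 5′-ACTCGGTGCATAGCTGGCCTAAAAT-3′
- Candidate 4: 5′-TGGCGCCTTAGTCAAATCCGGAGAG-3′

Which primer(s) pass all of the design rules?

Candidate 1 (21 nt, A=6 T=6 G=5 C=4): 3' end TTG has 1 G/C, need ≥2 ✗; Tm = 64.9 + 41·(9 − 16.4)/21 = 50.5°C, outside 55.7–61.8°C ✗ — fails.
Candidate 2 (25 nt, A=3 T=5 G=7 C=10): 3' end TCG has 2 G/C ✓; Tm = 64.9 + 41·(17 − 16.4)/25 = 65.9°C, outside 55.7–61.8°C ✗ — fails.
Candidate 3 (25 nt, A=7 T=6 G=6 C=6): 3' end AAT has 0 G/C, need ≥2 ✗; Tm = 64.9 + 41·(12 − 16.4)/25 = 57.7°C ✓ — fails.
Candidate 4 (25 nt, A=6 T=5 G=8 C=6): 3' end GAG has 2 G/C ✓; Tm = 64.9 + 41·(14 − 16.4)/25 = 61.0°C ✓ — passes.

Candidate 4 only.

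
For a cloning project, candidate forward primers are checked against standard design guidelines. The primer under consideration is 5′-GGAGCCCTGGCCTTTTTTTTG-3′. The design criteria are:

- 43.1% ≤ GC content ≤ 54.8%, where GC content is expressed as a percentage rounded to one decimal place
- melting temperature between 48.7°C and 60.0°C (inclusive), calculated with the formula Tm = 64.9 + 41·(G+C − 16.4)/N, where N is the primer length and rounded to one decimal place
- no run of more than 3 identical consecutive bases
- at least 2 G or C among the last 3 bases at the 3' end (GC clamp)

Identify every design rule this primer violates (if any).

Fails: homopolymer run, GC clamp.

Base counts: A=1, T=9, G=6, C=5 (length 21).
GC content: GC 11/21 = 52.4% ✓
Tm: Tm = 64.9 + 41·(11 − 16.4)/21 = 54.4°C ✓
homopolymer run: longest run = 8, exceeds 3 ✗
GC clamp: 3' end TTG has 1 G/C, need ≥2 ✗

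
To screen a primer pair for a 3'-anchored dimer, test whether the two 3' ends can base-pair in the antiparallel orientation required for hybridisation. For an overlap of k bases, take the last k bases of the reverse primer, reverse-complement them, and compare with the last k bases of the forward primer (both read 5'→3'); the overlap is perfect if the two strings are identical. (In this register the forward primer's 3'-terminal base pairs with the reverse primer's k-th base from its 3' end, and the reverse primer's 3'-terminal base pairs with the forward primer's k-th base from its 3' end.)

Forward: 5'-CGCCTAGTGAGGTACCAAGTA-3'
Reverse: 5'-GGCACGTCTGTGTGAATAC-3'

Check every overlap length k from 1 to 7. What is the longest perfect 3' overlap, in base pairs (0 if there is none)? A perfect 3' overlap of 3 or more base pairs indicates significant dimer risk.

Longest perfect overlap: 3 complementary base pairs; significant dimer risk (threshold 3).

Last 7 bases (5'→3') — forward …CCAAGTA, reverse …TGAATAC.
Reverse complement of the reverse primer's last 7 bases: GTATTCA; its first k bases are the reverse complement of the reverse primer's last k bases, so a perfect k-base overlap needs the forward primer's last k bases to equal them.
Comparing (forward last k vs required): k=1: A vs G ✗; k=2: TA vs GT ✗; k=3: GTA vs GTA ✓; k=4: AGTA vs GTAT ✗; k=5: AAGTA vs GTATT ✗; k=6: CAAGTA vs GTATTC ✗; k=7: CCAAGTA vs GTATTCA ✗.
Only k = 3 is perfect, so the longest perfect 3' overlap is 3.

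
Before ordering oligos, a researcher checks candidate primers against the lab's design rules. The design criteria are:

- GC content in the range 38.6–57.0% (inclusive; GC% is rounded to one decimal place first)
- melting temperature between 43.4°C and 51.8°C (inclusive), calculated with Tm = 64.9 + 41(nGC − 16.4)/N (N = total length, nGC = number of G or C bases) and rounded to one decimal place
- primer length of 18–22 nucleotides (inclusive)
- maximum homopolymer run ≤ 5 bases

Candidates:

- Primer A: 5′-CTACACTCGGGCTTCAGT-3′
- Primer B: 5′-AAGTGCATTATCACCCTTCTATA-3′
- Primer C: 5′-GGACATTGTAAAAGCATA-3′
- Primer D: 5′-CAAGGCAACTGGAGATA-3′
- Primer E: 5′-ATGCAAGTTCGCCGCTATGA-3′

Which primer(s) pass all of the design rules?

Primer A (18 nt, A=3 T=5 G=4 C=6): GC 10/18 = 55.6% ✓; Tm = 64.9 + 41·(10 − 16.4)/18 = 50.3°C ✓; length 18 ✓; longest run = 3 ✓ — passes.
Primer B (23 nt, A=7 T=8 G=2 C=6): GC 8/23 = 34.8%, outside 38.6–57.0% ✗; Tm = 64.9 + 41·(8 − 16.4)/23 = 49.9°C ✓; length 23, outside 18–22 ✗; longest run = 3 ✓ — fails.
Primer C (18 nt, A=8 T=4 G=4 C=2): GC 6/18 = 33.3%, outside 38.6–57.0% ✗; Tm = 64.9 + 41·(6 − 16.4)/18 = 41.2°C, outside 43.4–51.8°C ✗; length 18 ✓; longest run = 4 ✓ — fails.
Primer D (17 nt, A=7 T=2 G=5 C=3): GC 8/17 = 47.1% ✓; Tm = 64.9 + 41·(8 − 16.4)/17 = 44.6°C ✓; length 17, outside 18–22 ✗; longest run = 2 ✓ — fails.
Primer E (20 nt, A=5 T=5 G=5 C=5): GC 10/20 = 50.0% ✓; Tm = 64.9 + 41·(10 − 16.4)/20 = 51.8°C ✓; length 20 ✓; longest run = 2 ✓ — passes.

Primer A and Primer E.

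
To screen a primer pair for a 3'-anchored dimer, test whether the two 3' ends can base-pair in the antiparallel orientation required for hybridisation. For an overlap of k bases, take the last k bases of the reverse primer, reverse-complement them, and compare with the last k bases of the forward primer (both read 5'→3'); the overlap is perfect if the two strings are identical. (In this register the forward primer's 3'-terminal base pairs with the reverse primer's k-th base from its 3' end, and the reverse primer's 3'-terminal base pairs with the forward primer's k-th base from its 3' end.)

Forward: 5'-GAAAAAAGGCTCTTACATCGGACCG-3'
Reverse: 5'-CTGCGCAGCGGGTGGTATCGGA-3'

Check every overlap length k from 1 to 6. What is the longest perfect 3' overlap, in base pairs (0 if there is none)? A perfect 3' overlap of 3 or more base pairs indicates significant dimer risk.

Longest perfect overlap: 0 complementary base pairs; below the dimer-risk threshold (threshold 3).

Last 6 bases (5'→3') — forward …GGACCG, reverse …ATCGGA.
Reverse complement of the reverse primer's last 6 bases: TCCGAT; its first k bases are the reverse complement of the reverse primer's last k bases, so a perfect k-base overlap needs the forward primer's last k bases to equal them.
Comparing (forward last k vs required): k=1: G vs T ✗; k=2: CG vs TC ✗; k=3: CCG vs TCC ✗; k=4: ACCG vs TCCG ✗; k=5: GACCG vs TCCGA ✗; k=6: GGACCG vs TCCGAT ✗.
No overlap length from 1 to 6 is perfect, so the longest perfect 3' overlap is 0.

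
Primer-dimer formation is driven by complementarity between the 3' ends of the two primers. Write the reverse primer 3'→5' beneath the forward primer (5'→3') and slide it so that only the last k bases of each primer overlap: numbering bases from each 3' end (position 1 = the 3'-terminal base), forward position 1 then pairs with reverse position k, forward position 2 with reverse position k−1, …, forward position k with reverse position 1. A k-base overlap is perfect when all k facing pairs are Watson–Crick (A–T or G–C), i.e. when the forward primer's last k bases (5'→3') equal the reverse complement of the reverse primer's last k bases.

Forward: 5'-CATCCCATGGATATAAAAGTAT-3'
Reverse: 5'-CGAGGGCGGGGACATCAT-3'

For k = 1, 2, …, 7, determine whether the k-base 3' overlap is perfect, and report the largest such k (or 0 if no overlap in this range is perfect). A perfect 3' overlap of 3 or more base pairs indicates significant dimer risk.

Last 7 bases (5'→3') — forward …AAAGTAT, reverse …ACATCAT.
Reverse complement of the reverse primer's last 7 bases: ATGATGT; its first k bases are the reverse complement of the reverse primer's last k bases, so a perfect k-base overlap needs the forward primer's last k bases to equal them.
Comparing (forward last k vs required): k=1: T vs A ✗; k=2: AT vs AT ✓; k=3: TAT vs ATG ✗; k=4: GTAT vs ATGA ✗; k=5: AGTAT vs ATGAT ✗; k=6: AAGTAT vs ATGATG ✗; k=7: AAAGTAT vs ATGATGT ✗.
Only k = 2 is perfect, so the longest perfect 3' overlap is 2.

Longest perfect overlap: 2 complementary base pairs; below the dimer-risk threshold (threshold 3).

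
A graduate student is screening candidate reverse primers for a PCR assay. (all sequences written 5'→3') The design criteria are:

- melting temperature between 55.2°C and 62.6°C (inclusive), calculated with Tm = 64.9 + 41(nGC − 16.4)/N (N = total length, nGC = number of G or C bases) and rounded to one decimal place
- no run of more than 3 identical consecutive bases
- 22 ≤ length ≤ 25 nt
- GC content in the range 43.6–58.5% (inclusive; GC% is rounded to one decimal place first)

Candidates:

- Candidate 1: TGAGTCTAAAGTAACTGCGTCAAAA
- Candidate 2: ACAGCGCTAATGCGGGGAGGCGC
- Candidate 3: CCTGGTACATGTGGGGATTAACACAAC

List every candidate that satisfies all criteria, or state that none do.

Candidate 1 (25 nt, A=10 T=6 G=5 C=4): Tm = 64.9 + 41·(9 − 16.4)/25 = 52.8°C, outside 55.2–62.6°C ✗; longest run = 4, exceeds 3 ✗; length 25 ✓; GC 9/25 = 36.0%, outside 43.6–58.5% ✗ — fails.
Candidate 2 (23 nt, A=5 T=2 G=10 C=6): Tm = 64.9 + 41·(16 − 16.4)/23 = 64.2°C, outside 55.2–62.6°C ✗; longest run = 4, exceeds 3 ✗; length 23 ✓; GC 16/23 = 69.6%, outside 43.6–58.5% ✗ — fails.
Candidate 3 (27 nt, A=8 T=6 G=7 C=6): Tm = 64.9 + 41·(13 − 16.4)/27 = 59.7°C ✓; longest run = 4, exceeds 3 ✗; length 27, outside 22–25 ✗; GC 13/27 = 48.1% ✓ — fails.

None of the candidates satisfy all criteria.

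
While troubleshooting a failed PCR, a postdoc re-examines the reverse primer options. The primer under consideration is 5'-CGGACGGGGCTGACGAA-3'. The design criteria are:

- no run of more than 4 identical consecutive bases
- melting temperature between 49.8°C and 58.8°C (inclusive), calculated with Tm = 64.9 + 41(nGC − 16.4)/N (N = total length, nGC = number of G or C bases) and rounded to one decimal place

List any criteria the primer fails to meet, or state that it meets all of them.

Meets all criteria.

Base counts: A=4, T=1, G=8, C=4 (length 17).
homopolymer run: longest run = 4 ✓
Tm: Tm = 64.9 + 41·(12 − 16.4)/17 = 54.3°C ✓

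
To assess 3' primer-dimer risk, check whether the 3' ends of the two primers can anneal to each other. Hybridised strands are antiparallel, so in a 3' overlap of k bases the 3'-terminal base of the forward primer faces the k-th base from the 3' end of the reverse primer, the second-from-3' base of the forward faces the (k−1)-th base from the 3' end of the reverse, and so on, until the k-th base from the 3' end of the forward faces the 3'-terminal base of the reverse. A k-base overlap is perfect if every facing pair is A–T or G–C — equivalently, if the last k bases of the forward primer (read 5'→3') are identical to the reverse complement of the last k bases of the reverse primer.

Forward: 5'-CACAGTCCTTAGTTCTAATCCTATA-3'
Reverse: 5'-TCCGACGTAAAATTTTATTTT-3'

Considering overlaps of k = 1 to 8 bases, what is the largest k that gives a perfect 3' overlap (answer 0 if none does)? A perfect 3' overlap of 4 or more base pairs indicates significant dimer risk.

Last 8 bases (5'→3') — forward …ATCCTATA, reverse …TTTATTTT.
Reverse complement of the reverse primer's last 8 bases: AAAATAAA; its first k bases are the reverse complement of the reverse primer's last k bases, so a perfect k-base overlap needs the forward primer's last k bases to equal them.
Comparing (forward last k vs required): k=1: A vs A ✓; k=2: TA vs AA ✗; k=3: ATA vs AAA ✗; k=4: TATA vs AAAA ✗; k=5: CTATA vs AAAAT ✗; k=6: CCTATA vs AAAATA ✗; k=7: TCCTATA vs AAAATAA ✗; k=8: ATCCTATA vs AAAATAAA ✗.
Only k = 1 is perfect, so the longest perfect 3' overlap is 1.

Longest perfect overlap: 1 complementary base pair; below the dimer-risk threshold (threshold 4).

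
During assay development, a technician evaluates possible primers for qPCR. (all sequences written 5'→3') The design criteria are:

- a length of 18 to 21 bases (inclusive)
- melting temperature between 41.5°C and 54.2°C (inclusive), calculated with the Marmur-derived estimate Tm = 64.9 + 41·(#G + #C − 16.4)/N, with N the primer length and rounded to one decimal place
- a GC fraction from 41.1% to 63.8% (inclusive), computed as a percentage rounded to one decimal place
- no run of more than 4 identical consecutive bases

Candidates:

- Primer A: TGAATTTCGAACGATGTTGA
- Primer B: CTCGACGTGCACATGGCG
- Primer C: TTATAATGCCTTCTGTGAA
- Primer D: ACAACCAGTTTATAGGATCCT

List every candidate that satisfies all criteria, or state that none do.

None of the candidates satisfy all criteria.

Primer A (20 nt, A=6 T=7 G=5 C=2): length 20 ✓; Tm = 64.9 + 41·(7 − 16.4)/20 = 45.6°C ✓; GC 7/20 = 35.0%, outside 41.1–63.8% ✗; longest run = 3 ✓ — fails.
Primer B (18 nt, A=3 T=3 G=6 C=6): length 18 ✓; Tm = 64.9 + 41·(12 − 16.4)/18 = 54.9°C, outside 41.5–54.2°C ✗; GC 12/18 = 66.7%, outside 41.1–63.8% ✗; longest run = 2 ✓ — fails.
Primer C (19 nt, A=5 T=8 G=3 C=3): length 19 ✓; Tm = 64.9 + 41·(6 − 16.4)/19 = 42.5°C ✓; GC 6/19 = 31.6%, outside 41.1–63.8% ✗; longest run = 2 ✓ — fails.
Primer D (21 nt, A=7 T=6 G=3 C=5): length 21 ✓; Tm = 64.9 + 41·(8 − 16.4)/21 = 48.5°C ✓; GC 8/21 = 38.1%, outside 41.1–63.8% ✗; longest run = 3 ✓ — fails.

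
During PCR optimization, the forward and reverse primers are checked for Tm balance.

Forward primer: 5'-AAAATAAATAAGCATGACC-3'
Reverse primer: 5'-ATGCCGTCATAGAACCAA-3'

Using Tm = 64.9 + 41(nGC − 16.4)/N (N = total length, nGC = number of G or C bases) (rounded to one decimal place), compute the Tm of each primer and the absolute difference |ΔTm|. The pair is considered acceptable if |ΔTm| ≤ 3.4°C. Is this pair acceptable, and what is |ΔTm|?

Forward: G+C = 5, N = 19 → Tm = 64.9 + 41·(5 − 16.4)/19 = 40.3°C.
Reverse: G+C = 8, N = 18 → Tm = 64.9 + 41·(8 − 16.4)/18 = 45.8°C.
|ΔTm| = |40.3 − 45.8| = 5.5°C, > 3.4°C.

|ΔTm| = 5.5°C; the pair is not acceptable.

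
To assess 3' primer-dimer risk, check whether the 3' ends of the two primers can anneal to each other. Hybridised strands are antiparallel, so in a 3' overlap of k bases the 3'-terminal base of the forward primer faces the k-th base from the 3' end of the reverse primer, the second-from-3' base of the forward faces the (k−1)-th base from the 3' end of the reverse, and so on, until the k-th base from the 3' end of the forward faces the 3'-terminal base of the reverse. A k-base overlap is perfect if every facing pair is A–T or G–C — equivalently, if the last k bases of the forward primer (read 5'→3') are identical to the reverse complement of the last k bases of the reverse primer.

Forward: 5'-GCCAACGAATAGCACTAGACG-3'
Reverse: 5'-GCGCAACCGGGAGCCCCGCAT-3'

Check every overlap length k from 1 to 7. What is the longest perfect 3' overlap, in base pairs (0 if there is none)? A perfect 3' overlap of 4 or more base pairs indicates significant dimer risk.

Last 7 bases (5'→3') — forward …CTAGACG, reverse …CCCGCAT.
Reverse complement of the reverse primer's last 7 bases: ATGCGGG; its first k bases are the reverse complement of the reverse primer's last k bases, so a perfect k-base overlap needs the forward primer's last k bases to equal them.
Comparing (forward last k vs required): k=1: G vs A ✗; k=2: CG vs AT ✗; k=3: ACG vs ATG ✗; k=4: GACG vs ATGC ✗; k=5: AGACG vs ATGCG ✗; k=6: TAGACG vs ATGCGG ✗; k=7: CTAGACG vs ATGCGGG ✗.
No overlap length from 1 to 7 is perfect, so the longest perfect 3' overlap is 0.

Longest perfect overlap: 0 complementary base pairs; below the dimer-risk threshold (threshold 4).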